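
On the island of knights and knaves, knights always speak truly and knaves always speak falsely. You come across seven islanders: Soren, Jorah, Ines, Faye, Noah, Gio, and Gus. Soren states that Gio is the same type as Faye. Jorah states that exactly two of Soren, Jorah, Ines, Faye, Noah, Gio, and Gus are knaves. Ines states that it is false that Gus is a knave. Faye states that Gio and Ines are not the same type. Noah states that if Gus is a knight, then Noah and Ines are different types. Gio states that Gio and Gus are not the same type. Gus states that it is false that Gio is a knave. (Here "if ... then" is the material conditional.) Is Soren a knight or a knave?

Consistent assignments: {Soren=knight, Jorah=knave, Ines=knave, Faye=knave, Noah=knight, Gio=knave, Gus=knave}
In every consistent assignment, Soren is a knight.

Soren is a knight.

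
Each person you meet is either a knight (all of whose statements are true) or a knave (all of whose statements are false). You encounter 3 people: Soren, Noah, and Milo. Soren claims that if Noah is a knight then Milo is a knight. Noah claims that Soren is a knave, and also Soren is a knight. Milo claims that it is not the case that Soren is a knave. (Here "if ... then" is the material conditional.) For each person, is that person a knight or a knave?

Since Soren is a knight, "if Noah is a knight then Milo is a knight" needs to be true, which holds.
Since Noah is a knave, "Soren is a knave, and also Soren is a knight" needs to be false, which holds.
As a knight, Milo's statement "it is not the case that Soren is a knave" should be true; it is.

Knights: Soren and Milo. Knaves: Noah.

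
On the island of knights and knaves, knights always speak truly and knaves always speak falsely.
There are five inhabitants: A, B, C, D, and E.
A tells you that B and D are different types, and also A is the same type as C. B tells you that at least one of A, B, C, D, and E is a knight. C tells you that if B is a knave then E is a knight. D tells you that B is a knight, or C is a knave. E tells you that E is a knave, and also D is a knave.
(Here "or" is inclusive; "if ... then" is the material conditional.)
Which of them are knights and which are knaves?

A is a knave, B is a knight, C is a knight, D is a knight, and E is a knave.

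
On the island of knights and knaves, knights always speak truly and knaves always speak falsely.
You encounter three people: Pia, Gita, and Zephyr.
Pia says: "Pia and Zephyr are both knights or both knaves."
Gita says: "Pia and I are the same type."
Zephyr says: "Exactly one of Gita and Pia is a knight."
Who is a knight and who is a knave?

Knights: Pia and Zephyr. Knaves: Gita.

Pia (knight): "Pia and Zephyr are both knights or both knaves" — true. ✓
Since Gita is a knave, "Pia and I are the same type" needs to be false, which holds.
Since Zephyr is a knight, "exactly one of Gita and Pia is a knight" needs to be true, which holds.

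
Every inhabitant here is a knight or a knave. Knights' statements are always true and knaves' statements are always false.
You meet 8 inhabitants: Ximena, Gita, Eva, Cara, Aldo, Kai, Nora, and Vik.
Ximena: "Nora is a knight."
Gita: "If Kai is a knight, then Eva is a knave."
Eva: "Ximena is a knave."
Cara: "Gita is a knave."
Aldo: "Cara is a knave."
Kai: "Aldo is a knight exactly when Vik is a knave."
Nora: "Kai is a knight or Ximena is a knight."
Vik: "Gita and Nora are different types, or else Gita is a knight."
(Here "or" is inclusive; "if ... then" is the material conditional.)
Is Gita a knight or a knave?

Gita is a knight.

Consistent assignments: {Ximena=knight, Gita=knight, Eva=knave, Cara=knave, Aldo=knight, Kai=knave, Nora=knight, Vik=knight}; {Ximena=knave, Gita=knight, Eva=knight, Cara=knave, Aldo=knight, Kai=knave, Nora=knave, Vik=knight}
In every consistent assignment, Gita is a knight.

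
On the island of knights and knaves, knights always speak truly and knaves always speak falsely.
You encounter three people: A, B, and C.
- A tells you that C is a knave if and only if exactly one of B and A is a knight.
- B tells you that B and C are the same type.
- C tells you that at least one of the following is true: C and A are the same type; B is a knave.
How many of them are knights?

3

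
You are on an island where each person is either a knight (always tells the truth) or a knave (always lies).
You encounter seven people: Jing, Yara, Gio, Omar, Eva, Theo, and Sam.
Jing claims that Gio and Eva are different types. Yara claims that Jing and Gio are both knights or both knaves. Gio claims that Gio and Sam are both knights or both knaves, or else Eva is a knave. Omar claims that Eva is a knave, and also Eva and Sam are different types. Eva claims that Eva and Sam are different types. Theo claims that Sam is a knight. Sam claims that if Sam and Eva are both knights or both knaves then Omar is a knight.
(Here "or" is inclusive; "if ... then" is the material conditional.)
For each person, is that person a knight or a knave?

Jing is a knight, Yara is a knight, Gio is a knight, Omar is a knave, Eva is a knave, Theo is a knave, and Sam is a knave.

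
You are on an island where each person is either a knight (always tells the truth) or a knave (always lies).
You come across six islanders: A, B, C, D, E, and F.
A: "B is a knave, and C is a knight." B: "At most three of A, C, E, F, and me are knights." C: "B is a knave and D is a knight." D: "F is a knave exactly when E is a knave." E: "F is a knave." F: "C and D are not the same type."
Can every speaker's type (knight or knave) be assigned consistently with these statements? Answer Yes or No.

One consistent assignment: A=knave, B=knight, C=knave, D=knave, E=knight, F=knave.

Yes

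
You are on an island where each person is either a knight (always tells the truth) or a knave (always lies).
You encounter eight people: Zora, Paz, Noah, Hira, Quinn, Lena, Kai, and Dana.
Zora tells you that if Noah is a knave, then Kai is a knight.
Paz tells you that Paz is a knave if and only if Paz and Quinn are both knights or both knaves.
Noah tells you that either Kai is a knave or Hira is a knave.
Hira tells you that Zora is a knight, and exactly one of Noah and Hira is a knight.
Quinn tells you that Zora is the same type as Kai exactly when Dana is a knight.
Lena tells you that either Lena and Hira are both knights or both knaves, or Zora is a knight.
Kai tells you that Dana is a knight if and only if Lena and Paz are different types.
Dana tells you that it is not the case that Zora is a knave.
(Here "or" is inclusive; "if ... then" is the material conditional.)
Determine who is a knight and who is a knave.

Zora is a knight, Paz is a knave, Noah is a knave, Hira is a knight, Quinn is a knight, Lena is a knight, Kai is a knight, and Dana is a knight.

As a knight, Zora's statement "if Noah is a knave, then Kai is a knight" should be true; it is.
Paz (knave): "Paz is a knave if and only if Paz and Quinn are both knights or both knaves" — false. ✓
Noah (knave): "either Kai is a knave or Hira is a knave" — false. ✓
Hira (knight): "Zora is a knight, and exactly one of Noah and Hira is a knight" — true. ✓
Quinn is a knight; "Zora is the same type as Kai exactly when Dana is a knight" is true, as required.
Lena is a knight, and the claim "either Lena and Hira are both knights or both knaves, or Zora is a knight" is indeed true.
Kai is a knight, and the claim "Dana is a knight if and only if Lena and Paz are different types" is indeed true.
Since Dana is a knight, "it is not the case that Zora is a knave" needs to be true, which holds.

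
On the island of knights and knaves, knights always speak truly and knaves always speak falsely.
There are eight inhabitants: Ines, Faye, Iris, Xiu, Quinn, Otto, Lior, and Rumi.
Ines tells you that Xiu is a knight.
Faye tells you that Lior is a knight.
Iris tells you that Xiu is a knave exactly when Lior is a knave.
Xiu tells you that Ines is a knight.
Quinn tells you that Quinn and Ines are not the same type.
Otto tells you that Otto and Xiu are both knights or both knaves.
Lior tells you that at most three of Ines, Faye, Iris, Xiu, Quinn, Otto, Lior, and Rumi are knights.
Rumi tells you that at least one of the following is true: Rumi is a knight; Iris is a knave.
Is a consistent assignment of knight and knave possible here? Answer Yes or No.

No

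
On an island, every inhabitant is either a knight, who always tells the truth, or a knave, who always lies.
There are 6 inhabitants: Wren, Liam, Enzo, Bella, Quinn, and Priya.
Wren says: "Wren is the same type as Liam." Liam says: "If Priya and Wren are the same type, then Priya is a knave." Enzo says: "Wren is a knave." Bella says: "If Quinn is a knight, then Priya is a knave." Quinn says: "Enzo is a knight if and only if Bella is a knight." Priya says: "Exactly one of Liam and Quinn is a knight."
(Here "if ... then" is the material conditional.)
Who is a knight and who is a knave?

Wren (knave): "Wren is the same type as Liam" — false. ✓
Since Liam is a knight, "if Priya and Wren are the same type, then Priya is a knave" needs to be true, which holds.
Enzo is a knight, and the claim "Wren is a knave" is indeed true.
Bella is a knight; "if Quinn is a knight, then Priya is a knave" is true, as required.
Since Quinn is a knight, "Enzo is a knight if and only if Bella is a knight" needs to be true, which holds.
Priya is a knave; "exactly one of Liam and Quinn is a knight" is false, as required.

Knights: Liam, Enzo, Bella, and Quinn. Knaves: Wren and Priya.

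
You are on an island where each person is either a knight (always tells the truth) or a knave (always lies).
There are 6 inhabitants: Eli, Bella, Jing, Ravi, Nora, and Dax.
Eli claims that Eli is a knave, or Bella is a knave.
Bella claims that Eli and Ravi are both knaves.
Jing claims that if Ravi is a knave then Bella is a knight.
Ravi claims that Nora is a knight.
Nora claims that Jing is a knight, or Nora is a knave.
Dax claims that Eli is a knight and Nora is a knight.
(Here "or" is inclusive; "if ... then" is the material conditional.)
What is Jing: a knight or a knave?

Jing is a knight.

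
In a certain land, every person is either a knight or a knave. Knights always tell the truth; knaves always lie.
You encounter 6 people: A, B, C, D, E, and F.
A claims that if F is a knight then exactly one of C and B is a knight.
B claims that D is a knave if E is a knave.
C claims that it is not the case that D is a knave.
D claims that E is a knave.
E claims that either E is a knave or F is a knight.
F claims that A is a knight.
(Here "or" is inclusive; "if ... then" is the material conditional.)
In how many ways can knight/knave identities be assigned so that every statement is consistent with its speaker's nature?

1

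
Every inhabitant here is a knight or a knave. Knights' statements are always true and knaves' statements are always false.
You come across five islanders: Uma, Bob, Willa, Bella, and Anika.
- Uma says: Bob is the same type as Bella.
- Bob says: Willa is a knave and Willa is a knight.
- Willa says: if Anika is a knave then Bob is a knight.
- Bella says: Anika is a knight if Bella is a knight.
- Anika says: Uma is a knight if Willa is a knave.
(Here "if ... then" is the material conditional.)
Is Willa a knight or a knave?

Willa is a knight.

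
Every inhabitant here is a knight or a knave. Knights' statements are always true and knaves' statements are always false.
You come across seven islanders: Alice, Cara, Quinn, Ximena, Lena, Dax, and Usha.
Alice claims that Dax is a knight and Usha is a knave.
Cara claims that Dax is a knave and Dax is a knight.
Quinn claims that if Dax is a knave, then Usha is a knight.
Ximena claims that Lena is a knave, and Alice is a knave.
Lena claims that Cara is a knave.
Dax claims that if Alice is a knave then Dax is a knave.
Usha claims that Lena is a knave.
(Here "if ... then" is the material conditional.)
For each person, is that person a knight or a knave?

Alice is a knight, and the claim "Dax is a knight and Usha is a knave" is indeed True.
Since Cara is a knave, "Dax is a knave and Dax is a knight" needs to be false, which holds.
As a knight, Quinn's statement "if Dax is a knave, then Usha is a knight" should be True; it is.
Ximena is a knave, and the claim "Lena is a knave, and Alice is a knave" is indeed false.
Lena is a knight, and the claim "Cara is a knave" is indeed True.
Dax is a knight, so "if Alice is a knave then Dax is a knave" must be True — and it is.
Usha is a knave, so "Lena is a knave" must be false — and it is.

Knights: Alice, Quinn, Lena, and Dax. Knaves: Cara, Ximena, and Usha.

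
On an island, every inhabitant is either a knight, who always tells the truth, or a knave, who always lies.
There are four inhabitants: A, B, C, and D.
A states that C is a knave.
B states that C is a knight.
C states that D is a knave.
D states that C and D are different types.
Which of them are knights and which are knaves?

Since A is a knight, "C is a knave" needs to be true, which holds.
B (knave): "C is a knight" — false. ✓
C (knave): "D is a knave" — false. ✓
As a knight, D's statement "C and D are different types" should be true; it is.

Knights: A and D. Knaves: B and C.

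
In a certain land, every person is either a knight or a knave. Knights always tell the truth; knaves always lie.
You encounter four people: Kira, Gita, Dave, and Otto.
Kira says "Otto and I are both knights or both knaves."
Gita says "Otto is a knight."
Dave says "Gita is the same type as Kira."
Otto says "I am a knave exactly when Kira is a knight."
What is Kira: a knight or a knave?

Kira is a knave.

Consistent assignments: {Kira=knave, Gita=knight, Dave=knave, Otto=knight}
In every consistent assignment, Kira is a knave.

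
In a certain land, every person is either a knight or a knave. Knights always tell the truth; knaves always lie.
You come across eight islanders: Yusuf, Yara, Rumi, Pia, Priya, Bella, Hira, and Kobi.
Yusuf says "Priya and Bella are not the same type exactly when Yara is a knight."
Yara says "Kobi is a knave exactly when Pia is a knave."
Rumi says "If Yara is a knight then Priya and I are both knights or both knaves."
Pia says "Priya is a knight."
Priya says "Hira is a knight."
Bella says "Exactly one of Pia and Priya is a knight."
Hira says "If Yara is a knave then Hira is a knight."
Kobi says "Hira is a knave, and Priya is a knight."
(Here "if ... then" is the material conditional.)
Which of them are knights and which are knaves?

Yusuf is a knave; "Priya and Bella are not the same type exactly when Yara is a knight" is False, as required.
As a knave, Yara's statement "Kobi is a knave exactly when Pia is a knave" should be False; it is.
Since Rumi is a knight, "if Yara is a knight then Priya and I are both knights or both knaves" needs to be true, which holds.
Pia is a knight; "Priya is a knight" is true, as required.
As a knight, Priya's statement "Hira is a knight" should be true; it is.
Bella is a knave, so "exactly one of Pia and Priya is a knight" must be False — and it is.
Hira is a knight; "if Yara is a knave then Hira is a knight" is true, as required.
Kobi is a knave, and the claim "Hira is a knave, and Priya is a knight" is indeed False.

Yusuf is a knave, Yara is a knave, Rumi is a knight, Pia is a knight, Priya is a knight, Bella is a knave, Hira is a knight, and Kobi is a knave.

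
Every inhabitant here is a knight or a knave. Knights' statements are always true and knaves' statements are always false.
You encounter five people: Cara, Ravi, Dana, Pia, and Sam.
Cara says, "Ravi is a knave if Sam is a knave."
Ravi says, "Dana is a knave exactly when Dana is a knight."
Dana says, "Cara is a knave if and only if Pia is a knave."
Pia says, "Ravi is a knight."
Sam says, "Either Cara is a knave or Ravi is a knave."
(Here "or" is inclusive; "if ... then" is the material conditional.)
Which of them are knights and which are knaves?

Cara is a knight, Ravi is a knave, Dana is a knave, Pia is a knave, and Sam is a knight.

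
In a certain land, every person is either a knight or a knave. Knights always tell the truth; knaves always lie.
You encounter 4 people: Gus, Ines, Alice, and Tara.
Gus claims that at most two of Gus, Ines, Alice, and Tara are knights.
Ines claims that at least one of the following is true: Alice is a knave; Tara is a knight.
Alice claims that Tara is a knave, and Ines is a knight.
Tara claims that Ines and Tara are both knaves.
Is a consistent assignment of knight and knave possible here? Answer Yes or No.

No

Checking all 16 assignments, each has at least one speaker whose statement's truth value contradicts their type.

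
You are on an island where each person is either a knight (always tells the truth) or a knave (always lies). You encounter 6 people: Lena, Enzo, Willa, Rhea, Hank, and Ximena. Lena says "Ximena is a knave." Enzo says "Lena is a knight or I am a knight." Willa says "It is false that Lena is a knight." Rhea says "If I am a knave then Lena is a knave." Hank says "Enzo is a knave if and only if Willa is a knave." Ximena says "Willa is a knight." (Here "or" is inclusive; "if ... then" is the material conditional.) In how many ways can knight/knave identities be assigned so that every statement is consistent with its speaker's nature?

4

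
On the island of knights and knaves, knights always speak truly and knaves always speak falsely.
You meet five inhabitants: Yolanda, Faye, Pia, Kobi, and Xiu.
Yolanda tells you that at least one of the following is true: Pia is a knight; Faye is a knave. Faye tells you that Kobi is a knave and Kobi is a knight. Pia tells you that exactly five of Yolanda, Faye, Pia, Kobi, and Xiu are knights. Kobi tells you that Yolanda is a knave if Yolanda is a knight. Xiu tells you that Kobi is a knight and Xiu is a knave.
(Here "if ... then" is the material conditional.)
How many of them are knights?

The unique consistent assignment is Yolanda=knight, Faye=knave, Pia=knave, Kobi=knave, Xiu=knave.
That has 1 knight.

1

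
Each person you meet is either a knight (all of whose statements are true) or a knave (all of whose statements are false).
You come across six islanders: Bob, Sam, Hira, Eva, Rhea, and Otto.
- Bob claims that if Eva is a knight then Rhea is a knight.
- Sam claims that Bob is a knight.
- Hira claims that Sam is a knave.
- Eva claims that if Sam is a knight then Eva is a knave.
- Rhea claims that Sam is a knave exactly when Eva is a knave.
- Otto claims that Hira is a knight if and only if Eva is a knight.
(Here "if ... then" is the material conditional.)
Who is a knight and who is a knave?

Knights: Hira, Eva, and Otto. Knaves: Bob, Sam, and Rhea.

Bob is a knave, so "if Eva is a knight then Rhea is a knight" must be false — and it is.
Sam is a knave, and the claim "Bob is a knight" is indeed false.
Hira (knight): "Sam is a knave" — True. ✓
As a knight, Eva's statement "if Sam is a knight then Eva is a knave" should be True; it is.
Since Rhea is a knave, "Sam is a knave exactly when Eva is a knave" needs to be false, which holds.
Otto is a knight, so "Hira is a knight if and only if Eva is a knight" must be True — and it is.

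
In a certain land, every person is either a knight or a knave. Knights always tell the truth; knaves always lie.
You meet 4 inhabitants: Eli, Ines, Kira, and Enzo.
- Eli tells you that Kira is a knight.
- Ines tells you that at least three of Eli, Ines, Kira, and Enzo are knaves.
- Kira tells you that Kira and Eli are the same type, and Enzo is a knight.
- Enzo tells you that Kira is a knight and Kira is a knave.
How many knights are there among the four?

The unique consistent assignment is Eli=knave, Ines=knight, Kira=knave, Enzo=knave.
That has 1 knight.

1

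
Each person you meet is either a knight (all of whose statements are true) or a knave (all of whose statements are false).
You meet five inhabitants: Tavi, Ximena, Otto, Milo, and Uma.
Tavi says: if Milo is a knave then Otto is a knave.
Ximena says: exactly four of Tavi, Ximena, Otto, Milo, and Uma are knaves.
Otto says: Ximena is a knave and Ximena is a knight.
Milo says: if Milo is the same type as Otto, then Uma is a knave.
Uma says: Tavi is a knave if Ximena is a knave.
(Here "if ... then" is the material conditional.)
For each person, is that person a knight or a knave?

Knights: Tavi and Milo. Knaves: Ximena, Otto, and Uma.

Suppose Tavi is a knave. Then Tavi's statement "if Milo is a knave then Otto is a knave" would have to be false. Checking the 16 ways to assign the others, none is consistent with every speaker.
(For instance, with Ximena=knave, Otto=knave, Milo=knight, Uma=knave, Tavi's claim "if Milo is a knave then Otto is a knave" comes out true where it would need to be false.)
So Tavi must be a knight, making "if Milo is a knave then Otto is a knave" true. Taking Tavi=knight, Ximena=knave, Otto=knave, Milo=knight, Uma=knave, each remaining statement checks out:
  Ximena (knave): "exactly four of Tavi, Ximena, Otto, Milo, and Uma are knaves" — false. ✓
  Otto (knave): "Ximena is a knave and Ximena is a knight" — false. ✓
  Milo (knight): "if Milo is the same type as Otto, then Uma is a knave" — true. ✓
  Uma (knave): "Tavi is a knave if Ximena is a knave" — false. ✓
This is the unique consistent assignment.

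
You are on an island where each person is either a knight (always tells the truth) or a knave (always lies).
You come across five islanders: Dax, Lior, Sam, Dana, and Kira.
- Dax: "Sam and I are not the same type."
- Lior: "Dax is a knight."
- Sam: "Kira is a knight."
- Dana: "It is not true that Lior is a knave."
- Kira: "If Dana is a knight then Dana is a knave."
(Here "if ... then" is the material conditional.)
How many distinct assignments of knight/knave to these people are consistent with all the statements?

1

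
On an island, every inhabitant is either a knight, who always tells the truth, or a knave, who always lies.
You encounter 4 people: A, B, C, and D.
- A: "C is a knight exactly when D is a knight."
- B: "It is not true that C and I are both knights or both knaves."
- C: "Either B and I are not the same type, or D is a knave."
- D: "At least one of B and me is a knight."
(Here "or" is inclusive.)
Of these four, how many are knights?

The unique consistent assignment is A=knave, B=knave, C=knave, D=knight.
That has 1 knight.

1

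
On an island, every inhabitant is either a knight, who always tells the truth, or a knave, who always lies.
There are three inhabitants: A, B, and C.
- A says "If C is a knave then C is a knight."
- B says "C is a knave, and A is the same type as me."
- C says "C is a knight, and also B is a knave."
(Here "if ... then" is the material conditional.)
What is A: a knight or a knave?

A is a knight.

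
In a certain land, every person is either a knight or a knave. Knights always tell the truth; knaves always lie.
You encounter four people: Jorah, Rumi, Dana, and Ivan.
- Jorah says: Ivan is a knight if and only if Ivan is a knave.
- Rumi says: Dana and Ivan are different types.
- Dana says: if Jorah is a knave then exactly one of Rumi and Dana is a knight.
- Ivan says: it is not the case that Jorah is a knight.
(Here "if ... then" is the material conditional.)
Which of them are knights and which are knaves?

Knights: Dana and Ivan. Knaves: Jorah and Rumi.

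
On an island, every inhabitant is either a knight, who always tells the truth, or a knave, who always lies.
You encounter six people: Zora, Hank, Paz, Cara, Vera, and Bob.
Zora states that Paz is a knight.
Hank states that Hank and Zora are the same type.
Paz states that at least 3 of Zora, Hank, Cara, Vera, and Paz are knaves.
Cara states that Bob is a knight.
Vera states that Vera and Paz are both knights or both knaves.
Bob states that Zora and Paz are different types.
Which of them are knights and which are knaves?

Zora is a knight, Hank is a knave, Paz is a knight, Cara is a knave, Vera is a knave, and Bob is a knave.

Zora (knight): "Paz is a knight" — true. ✓
Since Hank is a knave, "Hank and Zora are the same type" needs to be false, which holds.
Paz is a knight, and the claim "at least 3 of Zora, Hank, Cara, Vera, and Paz are knaves" is indeed true.
Cara is a knave; "Bob is a knight" is false, as required.
As a knave, Vera's statement "Vera and Paz are both knights or both knaves" should be false; it is.
As a knave, Bob's statement "Zora and Paz are different types" should be false; it is.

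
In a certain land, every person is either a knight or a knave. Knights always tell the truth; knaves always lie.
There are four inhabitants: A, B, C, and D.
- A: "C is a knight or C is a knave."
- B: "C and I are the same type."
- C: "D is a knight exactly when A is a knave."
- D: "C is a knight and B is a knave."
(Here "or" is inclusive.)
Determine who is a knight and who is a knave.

Suppose A is a knave. Then A's statement "C is a knight or C is a knave" would have to be false. Checking the 8 ways to assign the others, none is consistent with every speaker.
(For instance, with B=knight, C=knight, D=knave, A's claim "C is a knight or C is a knave" comes out true where it would need to be false.)
So A must be a knight, making "C is a knight or C is a knave" true. Taking A=knight, B=knight, C=knight, D=knave, each remaining statement checks out:
  B (knight): "C and I are the same type" — true. ✓
  C (knight): "D is a knight exactly when A is a knave" — true. ✓
  D (knave): "C is a knight and B is a knave" — false. ✓
This is the unique consistent assignment.

Knights: A, B, and C. Knaves: D.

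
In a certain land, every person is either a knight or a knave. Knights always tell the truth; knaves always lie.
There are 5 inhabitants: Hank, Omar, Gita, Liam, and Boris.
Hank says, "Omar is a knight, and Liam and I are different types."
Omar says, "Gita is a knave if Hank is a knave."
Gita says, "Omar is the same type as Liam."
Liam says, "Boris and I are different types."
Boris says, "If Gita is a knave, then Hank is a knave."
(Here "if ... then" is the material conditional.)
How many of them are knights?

2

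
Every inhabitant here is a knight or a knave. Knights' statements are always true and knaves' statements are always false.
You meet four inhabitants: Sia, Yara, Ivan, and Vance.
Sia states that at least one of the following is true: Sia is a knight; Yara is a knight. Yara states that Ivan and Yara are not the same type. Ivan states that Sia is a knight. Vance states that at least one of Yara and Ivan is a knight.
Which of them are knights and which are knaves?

Sia is a knave, Yara is a knave, Ivan is a knave, and Vance is a knave.

Sia is a knave, so "at least one of the following is true: Sia is a knight; Yara is a knight" must be False — and it is.
Yara is a knave, and the claim "Ivan and Yara are not the same type" is indeed False.
Ivan is a knave; "Sia is a knight" is False, as required.
Vance is a knave, and the claim "at least one of Yara and Ivan is a knight" is indeed False.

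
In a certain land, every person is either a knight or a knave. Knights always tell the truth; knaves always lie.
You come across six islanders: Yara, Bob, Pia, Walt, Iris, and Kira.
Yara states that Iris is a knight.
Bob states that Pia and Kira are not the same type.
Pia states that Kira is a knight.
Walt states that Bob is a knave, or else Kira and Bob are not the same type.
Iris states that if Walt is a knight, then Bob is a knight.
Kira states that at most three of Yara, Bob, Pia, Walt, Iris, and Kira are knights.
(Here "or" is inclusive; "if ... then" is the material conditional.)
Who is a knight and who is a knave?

As a knave, Yara's statement "Iris is a knight" should be False; it is.
Bob is a knave, so "Pia and Kira are not the same type" must be False — and it is.
As a knight, Pia's statement "Kira is a knight" should be True; it is.
Walt (knight): "Bob is a knave, or else Kira and Bob are not the same type" — True. ✓
Iris is a knave, and the claim "if Walt is a knight, then Bob is a knight" is indeed False.
Kira (knight): "at most three of Yara, Bob, Pia, Walt, Iris, and Kira are knights" — True. ✓

Yara is a knave, Bob is a knave, Pia is a knight, Walt is a knight, Iris is a knave, and Kira is a knight.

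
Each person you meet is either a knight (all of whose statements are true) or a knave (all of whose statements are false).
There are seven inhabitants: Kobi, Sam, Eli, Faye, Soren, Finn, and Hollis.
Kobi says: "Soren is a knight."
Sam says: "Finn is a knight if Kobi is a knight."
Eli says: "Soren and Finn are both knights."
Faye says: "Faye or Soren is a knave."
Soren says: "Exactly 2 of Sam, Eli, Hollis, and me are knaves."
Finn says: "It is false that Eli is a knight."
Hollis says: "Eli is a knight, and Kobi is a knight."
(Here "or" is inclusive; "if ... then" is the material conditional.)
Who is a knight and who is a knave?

Kobi is a knave, Sam is a knight, Eli is a knave, Faye is a knight, Soren is a knave, Finn is a knight, and Hollis is a knave.

Since Kobi is a knave, "Soren is a knight" needs to be False, which holds.
Sam is a knight, so "Finn is a knight if Kobi is a knight" must be true — and it is.
Eli is a knave, so "Soren and Finn are both knights" must be False — and it is.
Faye (knight): "Faye or Soren is a knave" — true. ✓
As a knave, Soren's statement "exactly 2 of Sam, Eli, Hollis, and me are knaves" should be False; it is.
Since Finn is a knight, "it is false that Eli is a knight" needs to be true, which holds.
Since Hollis is a knave, "Eli is a knight, and Kobi is a knight" needs to be False, which holds.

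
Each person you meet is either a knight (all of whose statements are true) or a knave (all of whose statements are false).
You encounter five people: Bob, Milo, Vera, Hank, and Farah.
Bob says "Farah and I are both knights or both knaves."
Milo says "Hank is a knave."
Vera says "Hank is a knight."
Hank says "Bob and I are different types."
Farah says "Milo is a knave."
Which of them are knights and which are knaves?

Bob is a knave, Milo is a knave, Vera is a knight, Hank is a knight, and Farah is a knight.

Bob is a knave, and the claim "Farah and I are both knights or both knaves" is indeed False.
Since Milo is a knave, "Hank is a knave" needs to be False, which holds.
Vera is a knight, and the claim "Hank is a knight" is indeed true.
As a knight, Hank's statement "Bob and I are different types" should be true; it is.
Farah (knight): "Milo is a knave" — true. ✓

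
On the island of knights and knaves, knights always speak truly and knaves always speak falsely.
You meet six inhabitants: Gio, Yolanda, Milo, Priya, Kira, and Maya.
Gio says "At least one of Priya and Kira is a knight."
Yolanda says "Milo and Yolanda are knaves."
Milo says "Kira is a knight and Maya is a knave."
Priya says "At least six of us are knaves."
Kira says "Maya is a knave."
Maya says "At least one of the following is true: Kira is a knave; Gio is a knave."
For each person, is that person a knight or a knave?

As a knight, Gio's statement "at least one of Priya and Kira is a knight" should be true; it is.
Yolanda is a knave, so "Milo and Yolanda are knaves" must be False — and it is.
Milo is a knight, and the claim "Kira is a knight and Maya is a knave" is indeed true.
Priya is a knave; "at least six of us are knaves" is False, as required.
Kira is a knight; "Maya is a knave" is true, as required.
Maya is a knave; "at least one of the following is true: Kira is a knave; Gio is a knave" is False, as required.

Gio is a knight, Yolanda is a knave, Milo is a knight, Priya is a knave, Kira is a knight, and Maya is a knave.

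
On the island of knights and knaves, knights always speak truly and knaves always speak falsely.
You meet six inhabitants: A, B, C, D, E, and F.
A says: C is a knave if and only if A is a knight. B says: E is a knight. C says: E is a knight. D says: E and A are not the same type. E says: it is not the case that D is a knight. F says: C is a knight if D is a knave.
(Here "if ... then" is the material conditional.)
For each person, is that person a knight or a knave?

A is a knight, B is a knave, C is a knave, D is a knight, E is a knave, and F is a knight.

A is a knight, and the claim "C is a knave if and only if A is a knight" is indeed True.
B is a knave, so "E is a knight" must be false — and it is.
C is a knave, so "E is a knight" must be false — and it is.
D is a knight, so "E and A are not the same type" must be True — and it is.
E is a knave, and the claim "it is not the case that D is a knight" is indeed false.
F (knight): "C is a knight if D is a knave" — True. ✓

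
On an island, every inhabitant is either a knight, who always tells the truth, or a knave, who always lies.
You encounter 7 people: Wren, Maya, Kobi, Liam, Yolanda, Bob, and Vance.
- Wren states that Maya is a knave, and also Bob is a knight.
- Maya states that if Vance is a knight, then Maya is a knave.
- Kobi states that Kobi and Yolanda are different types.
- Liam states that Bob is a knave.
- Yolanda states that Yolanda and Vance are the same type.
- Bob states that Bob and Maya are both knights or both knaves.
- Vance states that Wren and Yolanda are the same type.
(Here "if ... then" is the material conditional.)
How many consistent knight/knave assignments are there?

0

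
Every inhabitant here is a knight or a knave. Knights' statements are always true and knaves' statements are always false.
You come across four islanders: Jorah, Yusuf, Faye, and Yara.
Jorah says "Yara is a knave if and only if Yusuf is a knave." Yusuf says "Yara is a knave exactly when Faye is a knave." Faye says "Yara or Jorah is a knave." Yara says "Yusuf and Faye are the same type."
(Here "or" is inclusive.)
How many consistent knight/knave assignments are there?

1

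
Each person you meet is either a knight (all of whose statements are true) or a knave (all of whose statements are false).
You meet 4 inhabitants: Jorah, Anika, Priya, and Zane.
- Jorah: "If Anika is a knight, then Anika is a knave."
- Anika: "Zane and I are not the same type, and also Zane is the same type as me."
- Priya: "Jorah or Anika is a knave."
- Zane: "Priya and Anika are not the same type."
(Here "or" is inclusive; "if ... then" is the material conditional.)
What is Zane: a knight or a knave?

Consistent assignments: {Jorah=knight, Anika=knave, Priya=knight, Zane=knight}
In every consistent assignment, Zane is a knight.

Zane is a knight.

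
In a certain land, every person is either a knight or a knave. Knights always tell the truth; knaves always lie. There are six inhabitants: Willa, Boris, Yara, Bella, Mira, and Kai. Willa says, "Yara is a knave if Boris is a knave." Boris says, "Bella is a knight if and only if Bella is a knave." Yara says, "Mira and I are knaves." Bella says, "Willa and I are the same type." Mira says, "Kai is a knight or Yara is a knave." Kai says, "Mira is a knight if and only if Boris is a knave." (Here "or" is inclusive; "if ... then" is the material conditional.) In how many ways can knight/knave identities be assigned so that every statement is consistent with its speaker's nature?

2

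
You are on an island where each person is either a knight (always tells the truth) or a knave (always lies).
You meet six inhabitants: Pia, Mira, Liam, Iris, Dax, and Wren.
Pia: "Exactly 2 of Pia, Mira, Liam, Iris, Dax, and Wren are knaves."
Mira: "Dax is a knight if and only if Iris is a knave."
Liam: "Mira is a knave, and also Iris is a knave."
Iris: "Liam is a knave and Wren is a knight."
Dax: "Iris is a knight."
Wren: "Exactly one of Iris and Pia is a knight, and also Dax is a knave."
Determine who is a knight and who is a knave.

Knights: Liam. Knaves: Pia, Mira, Iris, Dax, and Wren.

Pia is a knave, so "exactly 2 of Pia, Mira, Liam, Iris, Dax, and Wren are knaves" must be false — and it is.
Mira is a knave, so "Dax is a knight if and only if Iris is a knave" must be false — and it is.
Liam is a knight, so "Mira is a knave, and also Iris is a knave" must be true — and it is.
Iris is a knave; "Liam is a knave and Wren is a knight" is false, as required.
Dax is a knave, so "Iris is a knight" must be false — and it is.
Since Wren is a knave, "exactly one of Iris and Pia is a knight, and also Dax is a knave" needs to be false, which holds.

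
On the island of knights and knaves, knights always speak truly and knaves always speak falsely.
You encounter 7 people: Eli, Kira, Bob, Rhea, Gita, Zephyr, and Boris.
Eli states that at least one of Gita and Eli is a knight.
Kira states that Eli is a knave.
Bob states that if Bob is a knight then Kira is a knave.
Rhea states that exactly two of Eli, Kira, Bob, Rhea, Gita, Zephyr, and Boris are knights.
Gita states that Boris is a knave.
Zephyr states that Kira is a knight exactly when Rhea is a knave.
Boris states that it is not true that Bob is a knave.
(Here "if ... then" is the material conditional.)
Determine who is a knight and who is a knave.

Knights: Eli, Bob, and Boris. Knaves: Kira, Rhea, Gita, and Zephyr.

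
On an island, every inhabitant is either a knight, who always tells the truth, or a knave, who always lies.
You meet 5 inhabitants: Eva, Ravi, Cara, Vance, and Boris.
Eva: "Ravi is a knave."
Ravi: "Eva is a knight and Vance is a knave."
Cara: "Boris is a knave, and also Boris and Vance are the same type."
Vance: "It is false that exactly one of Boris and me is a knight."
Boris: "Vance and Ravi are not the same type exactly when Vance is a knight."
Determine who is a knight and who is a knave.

Eva is a knight, Ravi is a knave, Cara is a knave, Vance is a knight, and Boris is a knight.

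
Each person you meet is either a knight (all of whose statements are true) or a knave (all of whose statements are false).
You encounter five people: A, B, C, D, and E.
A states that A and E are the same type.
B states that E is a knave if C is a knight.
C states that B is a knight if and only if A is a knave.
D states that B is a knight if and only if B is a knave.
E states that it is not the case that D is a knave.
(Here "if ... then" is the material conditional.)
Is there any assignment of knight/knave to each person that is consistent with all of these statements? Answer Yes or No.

No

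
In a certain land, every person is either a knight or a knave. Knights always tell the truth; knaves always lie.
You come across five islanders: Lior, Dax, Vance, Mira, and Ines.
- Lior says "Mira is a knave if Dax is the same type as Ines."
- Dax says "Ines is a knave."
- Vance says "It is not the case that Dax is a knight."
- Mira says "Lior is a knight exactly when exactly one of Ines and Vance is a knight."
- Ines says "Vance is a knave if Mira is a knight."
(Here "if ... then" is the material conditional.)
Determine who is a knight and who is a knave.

Lior is a knight, Dax is a knave, Vance is a knight, Mira is a knave, and Ines is a knight.

Lior is a knight, and the claim "Mira is a knave if Dax is the same type as Ines" is indeed true.
Dax (knave): "Ines is a knave" — False. ✓
Vance (knight): "it is not the case that Dax is a knight" — true. ✓
Since Mira is a knave, "Lior is a knight exactly when exactly one of Ines and Vance is a knight" needs to be False, which holds.
Ines is a knight, so "Vance is a knave if Mira is a knight" must be true — and it is.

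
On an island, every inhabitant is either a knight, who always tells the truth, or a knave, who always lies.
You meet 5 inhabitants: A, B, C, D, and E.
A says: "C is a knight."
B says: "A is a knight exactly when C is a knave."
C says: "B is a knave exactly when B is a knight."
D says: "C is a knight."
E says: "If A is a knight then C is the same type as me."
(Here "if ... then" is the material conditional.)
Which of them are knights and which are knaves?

Knights: E. Knaves: A, B, C, and D.

Suppose A is a knight. Then A's statement "C is a knight" would have to be true. Checking the 16 ways to assign the others, none is consistent with every speaker.
(For instance, with B=knave, C=knave, D=knave, E=knight, A's claim "C is a knight" comes out false where it would need to be true.)
So A must be a knave, making "C is a knight" false. Taking A=knave, B=knave, C=knave, D=knave, E=knight, each remaining statement checks out:
  B (knave): "A is a knight exactly when C is a knave" — false. ✓
  C (knave): "B is a knave exactly when B is a knight" — false. ✓
  D (knave): "C is a knight" — false. ✓
  E (knight): "if A is a knight then C is the same type as me" — true. ✓
This is the unique consistent assignment.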